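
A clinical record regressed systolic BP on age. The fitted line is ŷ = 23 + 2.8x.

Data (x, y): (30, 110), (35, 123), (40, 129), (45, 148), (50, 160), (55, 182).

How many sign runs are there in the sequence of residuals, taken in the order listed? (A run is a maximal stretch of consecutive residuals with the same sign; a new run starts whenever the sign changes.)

x=30: ŷ = 23 + 2.8·30 = 107; r = 110 − 107 = 3
x=35: ŷ = 23 + 2.8·35 = 121; r = 123 − 121 = 2
x=40: ŷ = 23 + 2.8·40 = 135; r = 129 − 135 = -6
x=45: ŷ = 23 + 2.8·45 = 149; r = 148 − 149 = -1
x=50: ŷ = 23 + 2.8·50 = 163; r = 160 − 163 = -3
x=55: ŷ = 23 + 2.8·55 = 177; r = 182 − 177 = 5
Signs: + + − − − +
Runs: +×2, −×3, +×1 → 3

3 runs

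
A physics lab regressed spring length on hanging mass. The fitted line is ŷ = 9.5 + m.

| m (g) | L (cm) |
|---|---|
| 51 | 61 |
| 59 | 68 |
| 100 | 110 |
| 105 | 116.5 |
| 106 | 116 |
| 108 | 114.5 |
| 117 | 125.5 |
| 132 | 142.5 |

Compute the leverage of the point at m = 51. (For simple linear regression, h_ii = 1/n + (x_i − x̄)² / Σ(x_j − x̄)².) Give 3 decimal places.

h = 0.517

m̄ = (51 + 59 + 100 + 105 + 106 + 108 + 117 + 132)/8 = 97.25
Σ(m − m̄)² = 2139.06 + 1463.06 + 7.5625 + 60.0625 + 76.5625 + 115.562 + 390.062 + 1207.56 = 5459.5
h = 1/8 + (-46.25)²/5459.5 = 0.125 + 0.391806 = 0.517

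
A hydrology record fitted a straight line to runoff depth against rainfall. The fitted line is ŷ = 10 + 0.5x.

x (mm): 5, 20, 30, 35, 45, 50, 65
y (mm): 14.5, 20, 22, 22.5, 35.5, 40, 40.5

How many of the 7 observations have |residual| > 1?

x=5: ŷ = 10 + 0.5·5 = 12.5; r = 14.5 − 12.5 = 2
x=20: ŷ = 10 + 0.5·20 = 20; r = 20 − 20 = 0
x=30: ŷ = 10 + 0.5·30 = 25; r = 22 − 25 = -3
x=35: ŷ = 10 + 0.5·35 = 27.5; r = 22.5 − 27.5 = -5
x=45: ŷ = 10 + 0.5·45 = 32.5; r = 35.5 − 32.5 = 3
x=50: ŷ = 10 + 0.5·50 = 35; r = 40 − 35 = 5
x=65: ŷ = 10 + 0.5·65 = 42.5; r = 40.5 − 42.5 = -2
|r| > 1: x=5 (|r|=2), x=30 (|r|=3), x=35 (|r|=5), x=45 (|r|=3), x=50 (|r|=5), x=65 (|r|=2) → 6

6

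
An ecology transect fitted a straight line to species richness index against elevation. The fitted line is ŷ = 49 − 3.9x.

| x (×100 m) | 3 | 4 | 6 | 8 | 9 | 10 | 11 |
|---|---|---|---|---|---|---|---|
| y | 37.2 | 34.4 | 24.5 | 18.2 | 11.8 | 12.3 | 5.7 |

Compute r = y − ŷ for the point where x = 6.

r = -1.1

ŷ = 49 − 3.9·6 = 25.6
r = 24.5 − 25.6 = -1.1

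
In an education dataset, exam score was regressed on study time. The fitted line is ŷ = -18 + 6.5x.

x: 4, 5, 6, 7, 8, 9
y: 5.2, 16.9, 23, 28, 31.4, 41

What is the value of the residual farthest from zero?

r = -2.8

x=4: ŷ = -18 + 6.5·4 = 8; r = 5.2 − 8 = -2.8
x=5: ŷ = -18 + 6.5·5 = 14.5; r = 16.9 − 14.5 = 2.4
x=6: ŷ = -18 + 6.5·6 = 21; r = 23 − 21 = 2
x=7: ŷ = -18 + 6.5·7 = 27.5; r = 28 − 27.5 = 0.5
x=8: ŷ = -18 + 6.5·8 = 34; r = 31.4 − 34 = -2.6
x=9: ŷ = -18 + 6.5·9 = 40.5; r = 41 − 40.5 = 0.5
Largest |r| is 2.8 at x = 4, residual -2.8.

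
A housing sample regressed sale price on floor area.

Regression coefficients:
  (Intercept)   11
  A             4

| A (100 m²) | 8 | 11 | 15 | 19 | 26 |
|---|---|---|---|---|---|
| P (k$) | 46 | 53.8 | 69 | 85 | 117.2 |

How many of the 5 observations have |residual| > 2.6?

A=8: ŷ = 11 + 4·8 = 43; r = 46 − 43 = 3
A=11: ŷ = 11 + 4·11 = 55; r = 53.8 − 55 = -1.2
A=15: ŷ = 11 + 4·15 = 71; r = 69 − 71 = -2
A=19: ŷ = 11 + 4·19 = 87; r = 85 − 87 = -2
A=26: ŷ = 11 + 4·26 = 115; r = 117.2 − 115 = 2.2
|r| > 2.6: A=8 (|r|=3) → 1

1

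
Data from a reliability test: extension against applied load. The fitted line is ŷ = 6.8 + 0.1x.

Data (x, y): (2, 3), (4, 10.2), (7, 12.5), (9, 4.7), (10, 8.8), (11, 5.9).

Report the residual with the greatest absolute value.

r = 5

x=2: ŷ = 6.8 + 0.1·2 = 7; r = 3 − 7 = -4
x=4: ŷ = 6.8 + 0.1·4 = 7.2; r = 10.2 − 7.2 = 3
x=7: ŷ = 6.8 + 0.1·7 = 7.5; r = 12.5 − 7.5 = 5
x=9: ŷ = 6.8 + 0.1·9 = 7.7; r = 4.7 − 7.7 = -3
x=10: ŷ = 6.8 + 0.1·10 = 7.8; r = 8.8 − 7.8 = 1
x=11: ŷ = 6.8 + 0.1·11 = 7.9; r = 5.9 − 7.9 = -2
Largest |r| is 5 at x = 7, residual 5.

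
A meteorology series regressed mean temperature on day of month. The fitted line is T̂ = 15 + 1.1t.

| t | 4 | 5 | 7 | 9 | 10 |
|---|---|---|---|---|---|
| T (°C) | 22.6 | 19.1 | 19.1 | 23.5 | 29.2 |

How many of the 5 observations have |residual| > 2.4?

t=4: T̂ = 15 + 1.1·4 = 19.4; r = 22.6 − 19.4 = 3.2
t=5: T̂ = 15 + 1.1·5 = 20.5; r = 19.1 − 20.5 = -1.4
t=7: T̂ = 15 + 1.1·7 = 22.7; r = 19.1 − 22.7 = -3.6
t=9: T̂ = 15 + 1.1·9 = 24.9; r = 23.5 − 24.9 = -1.4
t=10: T̂ = 15 + 1.1·10 = 26; r = 29.2 − 26 = 3.2
|r| > 2.4: t=4 (|r|=3.2), t=7 (|r|=3.6), t=10 (|r|=3.2) → 3

3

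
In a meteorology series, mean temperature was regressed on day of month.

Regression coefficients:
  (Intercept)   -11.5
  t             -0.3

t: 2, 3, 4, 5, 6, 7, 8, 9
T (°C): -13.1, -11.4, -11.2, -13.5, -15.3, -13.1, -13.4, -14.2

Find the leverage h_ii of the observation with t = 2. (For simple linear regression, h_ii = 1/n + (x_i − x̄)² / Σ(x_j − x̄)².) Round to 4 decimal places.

t̄ = (2 + 3 + 4 + 5 + 6 + 7 + 8 + 9)/8 = 5.5
Σ(t − t̄)² = 12.25 + 6.25 + 2.25 + 0.25 + 0.25 + 2.25 + 6.25 + 12.25 = 42
h = 1/8 + (-3.5)²/42 = 0.125 + 0.291667 = 0.4167

h = 0.4167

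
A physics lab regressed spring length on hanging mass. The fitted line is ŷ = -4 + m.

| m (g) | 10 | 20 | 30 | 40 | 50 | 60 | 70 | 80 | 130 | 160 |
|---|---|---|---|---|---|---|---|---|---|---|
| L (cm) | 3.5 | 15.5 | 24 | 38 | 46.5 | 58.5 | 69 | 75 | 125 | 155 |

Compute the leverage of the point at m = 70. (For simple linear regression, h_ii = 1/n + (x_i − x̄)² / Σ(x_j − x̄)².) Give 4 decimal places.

h = 0.1012

m̄ = (10 + 20 + 30 + 40 + 50 + 60 + 70 + 80 + 130 + 160)/10 = 65
Σ(m − m̄)² = 3025 + 2025 + 1225 + 625 + 225 + 25 + 25 + 225 + 4225 + 9025 = 20650
h = 1/10 + (5)²/20650 = 0.1 + 0.00121065 = 0.1012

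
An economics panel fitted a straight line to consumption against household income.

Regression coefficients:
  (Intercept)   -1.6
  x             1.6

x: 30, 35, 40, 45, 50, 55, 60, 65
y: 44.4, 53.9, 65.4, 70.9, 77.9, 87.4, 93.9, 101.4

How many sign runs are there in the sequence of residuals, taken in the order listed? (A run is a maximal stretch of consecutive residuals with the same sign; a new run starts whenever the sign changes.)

5 runs

x=30: ŷ = -1.6 + 1.6·30 = 46.4; r = 44.4 − 46.4 = -2
x=35: ŷ = -1.6 + 1.6·35 = 54.4; r = 53.9 − 54.4 = -0.5
x=40: ŷ = -1.6 + 1.6·40 = 62.4; r = 65.4 − 62.4 = 3
x=45: ŷ = -1.6 + 1.6·45 = 70.4; r = 70.9 − 70.4 = 0.5
x=50: ŷ = -1.6 + 1.6·50 = 78.4; r = 77.9 − 78.4 = -0.5
x=55: ŷ = -1.6 + 1.6·55 = 86.4; r = 87.4 − 86.4 = 1
x=60: ŷ = -1.6 + 1.6·60 = 94.4; r = 93.9 − 94.4 = -0.5
x=65: ŷ = -1.6 + 1.6·65 = 102.4; r = 101.4 − 102.4 = -1
Signs: − − + + − + − −
Runs: −×2, +×2, −×1, +×1, −×2 → 5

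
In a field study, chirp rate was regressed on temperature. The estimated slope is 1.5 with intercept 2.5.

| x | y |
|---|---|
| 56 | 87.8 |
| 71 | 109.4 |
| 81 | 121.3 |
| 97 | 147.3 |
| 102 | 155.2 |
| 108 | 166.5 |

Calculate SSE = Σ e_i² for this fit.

SSE = 13.72

x=56: ŷ = 2.5 + 1.5·56 = 86.5; e = 87.8 − 86.5 = 1.3
x=71: ŷ = 2.5 + 1.5·71 = 109; e = 109.4 − 109 = 0.4
x=81: ŷ = 2.5 + 1.5·81 = 124; e = 121.3 − 124 = -2.7
x=97: ŷ = 2.5 + 1.5·97 = 148; e = 147.3 − 148 = -0.7
x=102: ŷ = 2.5 + 1.5·102 = 155.5; e = 155.2 − 155.5 = -0.3
x=108: ŷ = 2.5 + 1.5·108 = 164.5; e = 166.5 − 164.5 = 2
SSE = 1.69 + 0.16 + 7.29 + 0.49 + 0.09 + 4 = 13.72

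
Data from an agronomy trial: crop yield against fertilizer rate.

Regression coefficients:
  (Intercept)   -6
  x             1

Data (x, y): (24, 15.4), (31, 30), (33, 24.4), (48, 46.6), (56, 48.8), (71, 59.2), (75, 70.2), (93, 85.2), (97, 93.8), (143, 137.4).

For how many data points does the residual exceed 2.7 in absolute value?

4

x=24: ŷ = -6 + 24 = 18; e = 15.4 − 18 = -2.6
x=31: ŷ = -6 + 31 = 25; e = 30 − 25 = 5
x=33: ŷ = -6 + 33 = 27; e = 24.4 − 27 = -2.6
x=48: ŷ = -6 + 48 = 42; e = 46.6 − 42 = 4.6
x=56: ŷ = -6 + 56 = 50; e = 48.8 − 50 = -1.2
x=71: ŷ = -6 + 71 = 65; e = 59.2 − 65 = -5.8
x=75: ŷ = -6 + 75 = 69; e = 70.2 − 69 = 1.2
x=93: ŷ = -6 + 93 = 87; e = 85.2 − 87 = -1.8
x=97: ŷ = -6 + 97 = 91; e = 93.8 − 91 = 2.8
x=143: ŷ = -6 + 143 = 137; e = 137.4 − 137 = 0.4
|e| > 2.7: x=31 (|e|=5), x=48 (|e|=4.6), x=71 (|e|=5.8), x=97 (|e|=2.8) → 4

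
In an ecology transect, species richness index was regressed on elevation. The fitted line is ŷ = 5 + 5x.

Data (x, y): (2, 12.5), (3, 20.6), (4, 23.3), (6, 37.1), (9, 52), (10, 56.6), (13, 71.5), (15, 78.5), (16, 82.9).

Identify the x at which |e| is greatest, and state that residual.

x = 2, e = -2.5

x=2: ŷ = 5 + 5·2 = 15; e = 12.5 − 15 = -2.5
x=3: ŷ = 5 + 5·3 = 20; e = 20.6 − 20 = 0.6
x=4: ŷ = 5 + 5·4 = 25; e = 23.3 − 25 = -1.7
x=6: ŷ = 5 + 5·6 = 35; e = 37.1 − 35 = 2.1
x=9: ŷ = 5 + 5·9 = 50; e = 52 − 50 = 2
x=10: ŷ = 5 + 5·10 = 55; e = 56.6 − 55 = 1.6
x=13: ŷ = 5 + 5·13 = 70; e = 71.5 − 70 = 1.5
x=15: ŷ = 5 + 5·15 = 80; e = 78.5 − 80 = -1.5
x=16: ŷ = 5 + 5·16 = 85; e = 82.9 − 85 = -2.1
Largest |e| is 2.5 at x = 2, residual -2.5.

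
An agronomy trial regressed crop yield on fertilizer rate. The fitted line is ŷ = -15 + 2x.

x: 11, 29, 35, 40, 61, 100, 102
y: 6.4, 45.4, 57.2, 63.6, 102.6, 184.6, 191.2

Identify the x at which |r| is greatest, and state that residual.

x = 61, r = -4.4

x=11: ŷ = -15 + 2·11 = 7; r = 6.4 − 7 = -0.6
x=29: ŷ = -15 + 2·29 = 43; r = 45.4 − 43 = 2.4
x=35: ŷ = -15 + 2·35 = 55; r = 57.2 − 55 = 2.2
x=40: ŷ = -15 + 2·40 = 65; r = 63.6 − 65 = -1.4
x=61: ŷ = -15 + 2·61 = 107; r = 102.6 − 107 = -4.4
x=100: ŷ = -15 + 2·100 = 185; r = 184.6 − 185 = -0.4
x=102: ŷ = -15 + 2·102 = 189; r = 191.2 − 189 = 2.2
Largest |r| is 4.4 at x = 61, residual -4.4.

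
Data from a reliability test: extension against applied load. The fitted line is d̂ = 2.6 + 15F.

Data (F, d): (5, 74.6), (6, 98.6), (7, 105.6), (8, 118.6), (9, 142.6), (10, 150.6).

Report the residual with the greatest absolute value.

e = 6

F=5: d̂ = 2.6 + 15·5 = 77.6; e = 74.6 − 77.6 = -3
F=6: d̂ = 2.6 + 15·6 = 92.6; e = 98.6 − 92.6 = 6
F=7: d̂ = 2.6 + 15·7 = 107.6; e = 105.6 − 107.6 = -2
F=8: d̂ = 2.6 + 15·8 = 122.6; e = 118.6 − 122.6 = -4
F=9: d̂ = 2.6 + 15·9 = 137.6; e = 142.6 − 137.6 = 5
F=10: d̂ = 2.6 + 15·10 = 152.6; e = 150.6 − 152.6 = -2
Largest |e| is 6 at F = 6, residual 6.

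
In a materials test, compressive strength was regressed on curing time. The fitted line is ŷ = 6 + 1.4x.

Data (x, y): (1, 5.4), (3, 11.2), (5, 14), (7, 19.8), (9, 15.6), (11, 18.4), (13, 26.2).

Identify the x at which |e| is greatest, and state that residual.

x = 7, e = 4

x=1: ŷ = 6 + 1.4·1 = 7.4; e = 5.4 − 7.4 = -2
x=3: ŷ = 6 + 1.4·3 = 10.2; e = 11.2 − 10.2 = 1
x=5: ŷ = 6 + 1.4·5 = 13; e = 14 − 13 = 1
x=7: ŷ = 6 + 1.4·7 = 15.8; e = 19.8 − 15.8 = 4
x=9: ŷ = 6 + 1.4·9 = 18.6; e = 15.6 − 18.6 = -3
x=11: ŷ = 6 + 1.4·11 = 21.4; e = 18.4 − 21.4 = -3
x=13: ŷ = 6 + 1.4·13 = 24.2; e = 26.2 − 24.2 = 2
Largest |e| is 4 at x = 7, residual 4.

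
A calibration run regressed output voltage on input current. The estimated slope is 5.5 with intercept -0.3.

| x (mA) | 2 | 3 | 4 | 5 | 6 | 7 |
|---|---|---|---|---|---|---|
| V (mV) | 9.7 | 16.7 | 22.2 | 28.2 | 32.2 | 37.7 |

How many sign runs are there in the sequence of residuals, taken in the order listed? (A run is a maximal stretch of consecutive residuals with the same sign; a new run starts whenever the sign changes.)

3 runs

x=2: ŷ = -0.3 + 5.5·2 = 10.7; r = 9.7 − 10.7 = -1
x=3: ŷ = -0.3 + 5.5·3 = 16.2; r = 16.7 − 16.2 = 0.5
x=4: ŷ = -0.3 + 5.5·4 = 21.7; r = 22.2 − 21.7 = 0.5
x=5: ŷ = -0.3 + 5.5·5 = 27.2; r = 28.2 − 27.2 = 1
x=6: ŷ = -0.3 + 5.5·6 = 32.7; r = 32.2 − 32.7 = -0.5
x=7: ŷ = -0.3 + 5.5·7 = 38.2; r = 37.7 − 38.2 = -0.5
Signs: − + + + − −
Runs: −×1, +×3, −×2 → 3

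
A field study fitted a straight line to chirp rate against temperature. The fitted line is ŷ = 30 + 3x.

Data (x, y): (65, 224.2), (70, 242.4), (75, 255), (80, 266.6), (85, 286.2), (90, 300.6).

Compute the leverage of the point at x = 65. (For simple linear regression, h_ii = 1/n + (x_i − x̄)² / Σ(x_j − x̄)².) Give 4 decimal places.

x̄ = (65 + 70 + 75 + 80 + 85 + 90)/6 = 77.5
Σ(x − x̄)² = 156.25 + 56.25 + 6.25 + 6.25 + 56.25 + 156.25 = 437.5
h = 1/6 + (-12.5)²/437.5 = 0.166667 + 0.357143 = 0.5238

h = 0.5238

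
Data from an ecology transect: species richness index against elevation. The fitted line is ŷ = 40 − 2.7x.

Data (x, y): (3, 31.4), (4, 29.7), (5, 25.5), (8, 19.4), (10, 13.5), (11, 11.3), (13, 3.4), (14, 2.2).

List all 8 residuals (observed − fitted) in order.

-0.5, 0.5, -1, 1, 0.5, 1, -1.5, 0

x=3: ŷ = 40 − 2.7·3 = 31.9; e = 31.4 − 31.9 = -0.5
x=4: ŷ = 40 − 2.7·4 = 29.2; e = 29.7 − 29.2 = 0.5
x=5: ŷ = 40 − 2.7·5 = 26.5; e = 25.5 − 26.5 = -1
x=8: ŷ = 40 − 2.7·8 = 18.4; e = 19.4 − 18.4 = 1
x=10: ŷ = 40 − 2.7·10 = 13; e = 13.5 − 13 = 0.5
x=11: ŷ = 40 − 2.7·11 = 10.3; e = 11.3 − 10.3 = 1
x=13: ŷ = 40 − 2.7·13 = 4.9; e = 3.4 − 4.9 = -1.5
x=14: ŷ = 40 − 2.7·14 = 2.2; e = 2.2 − 2.2 = 0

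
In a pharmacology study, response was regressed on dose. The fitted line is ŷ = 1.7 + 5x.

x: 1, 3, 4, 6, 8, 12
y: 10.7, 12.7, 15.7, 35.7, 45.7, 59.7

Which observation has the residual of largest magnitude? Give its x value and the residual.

x = 4, r = -6

x=1: ŷ = 1.7 + 5·1 = 6.7; r = 10.7 − 6.7 = 4
x=3: ŷ = 1.7 + 5·3 = 16.7; r = 12.7 − 16.7 = -4
x=4: ŷ = 1.7 + 5·4 = 21.7; r = 15.7 − 21.7 = -6
x=6: ŷ = 1.7 + 5·6 = 31.7; r = 35.7 − 31.7 = 4
x=8: ŷ = 1.7 + 5·8 = 41.7; r = 45.7 − 41.7 = 4
x=12: ŷ = 1.7 + 5·12 = 61.7; r = 59.7 − 61.7 = -2
Largest |r| is 6 at x = 4, residual -6.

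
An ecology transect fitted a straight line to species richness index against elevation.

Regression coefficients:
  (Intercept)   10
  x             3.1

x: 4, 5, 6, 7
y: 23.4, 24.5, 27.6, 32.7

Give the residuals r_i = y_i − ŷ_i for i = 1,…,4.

x=4: ŷ = 10 + 3.1·4 = 22.4; r = 23.4 − 22.4 = 1
x=5: ŷ = 10 + 3.1·5 = 25.5; r = 24.5 − 25.5 = -1
x=6: ŷ = 10 + 3.1·6 = 28.6; r = 27.6 − 28.6 = -1
x=7: ŷ = 10 + 3.1·7 = 31.7; r = 32.7 − 31.7 = 1

1, -1, -1, 1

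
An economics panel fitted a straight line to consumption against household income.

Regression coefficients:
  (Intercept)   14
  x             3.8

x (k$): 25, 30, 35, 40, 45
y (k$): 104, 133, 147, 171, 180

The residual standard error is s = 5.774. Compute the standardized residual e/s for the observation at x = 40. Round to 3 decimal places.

ŷ = 14 + 3.8·40 = 166
e = 171 − 166 = 5
e/s = 5 / 5.774 = 0.866

0.866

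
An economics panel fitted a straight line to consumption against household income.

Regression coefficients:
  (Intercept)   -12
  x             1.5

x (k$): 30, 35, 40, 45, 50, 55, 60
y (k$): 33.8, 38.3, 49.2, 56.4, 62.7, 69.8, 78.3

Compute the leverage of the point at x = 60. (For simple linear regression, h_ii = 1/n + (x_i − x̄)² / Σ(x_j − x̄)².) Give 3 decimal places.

x̄ = (30 + 35 + 40 + 45 + 50 + 55 + 60)/7 = 45
Σ(x − x̄)² = 225 + 100 + 25 + 0 + 25 + 100 + 225 = 700
h = 1/7 + (15)²/700 = 0.142857 + 0.321429 = 0.464

h = 0.464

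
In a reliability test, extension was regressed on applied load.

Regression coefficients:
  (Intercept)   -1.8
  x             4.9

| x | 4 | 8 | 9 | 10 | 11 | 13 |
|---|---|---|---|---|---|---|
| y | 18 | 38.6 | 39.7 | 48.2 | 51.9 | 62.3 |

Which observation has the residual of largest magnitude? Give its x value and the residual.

x = 9, r = -2.6

x=4: ŷ = -1.8 + 4.9·4 = 17.8; r = 18 − 17.8 = 0.2
x=8: ŷ = -1.8 + 4.9·8 = 37.4; r = 38.6 − 37.4 = 1.2
x=9: ŷ = -1.8 + 4.9·9 = 42.3; r = 39.7 − 42.3 = -2.6
x=10: ŷ = -1.8 + 4.9·10 = 47.2; r = 48.2 − 47.2 = 1
x=11: ŷ = -1.8 + 4.9·11 = 52.1; r = 51.9 − 52.1 = -0.2
x=13: ŷ = -1.8 + 4.9·13 = 61.9; r = 62.3 − 61.9 = 0.4
Largest |r| is 2.6 at x = 9, residual -2.6.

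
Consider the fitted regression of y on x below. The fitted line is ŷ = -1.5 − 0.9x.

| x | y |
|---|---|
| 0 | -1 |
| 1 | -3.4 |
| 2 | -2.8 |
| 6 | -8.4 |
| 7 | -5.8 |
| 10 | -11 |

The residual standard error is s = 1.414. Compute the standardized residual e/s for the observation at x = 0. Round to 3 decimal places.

0.354

ŷ = -1.5 − 0.9·0 = -1.5
e = -1 − (-1.5) = 0.5
e/s = 0.5 / 1.414 = 0.354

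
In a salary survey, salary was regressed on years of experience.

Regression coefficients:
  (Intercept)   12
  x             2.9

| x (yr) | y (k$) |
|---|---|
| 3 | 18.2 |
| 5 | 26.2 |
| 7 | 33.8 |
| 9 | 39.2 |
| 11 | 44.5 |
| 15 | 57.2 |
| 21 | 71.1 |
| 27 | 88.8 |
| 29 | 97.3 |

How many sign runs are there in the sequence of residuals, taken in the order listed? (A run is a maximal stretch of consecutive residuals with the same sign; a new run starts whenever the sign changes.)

4 runs

x=3: ŷ = 12 + 2.9·3 = 20.7; r = 18.2 − 20.7 = -2.5
x=5: ŷ = 12 + 2.9·5 = 26.5; r = 26.2 − 26.5 = -0.3
x=7: ŷ = 12 + 2.9·7 = 32.3; r = 33.8 − 32.3 = 1.5
x=9: ŷ = 12 + 2.9·9 = 38.1; r = 39.2 − 38.1 = 1.1
x=11: ŷ = 12 + 2.9·11 = 43.9; r = 44.5 − 43.9 = 0.6
x=15: ŷ = 12 + 2.9·15 = 55.5; r = 57.2 − 55.5 = 1.7
x=21: ŷ = 12 + 2.9·21 = 72.9; r = 71.1 − 72.9 = -1.8
x=27: ŷ = 12 + 2.9·27 = 90.3; r = 88.8 − 90.3 = -1.5
x=29: ŷ = 12 + 2.9·29 = 96.1; r = 97.3 − 96.1 = 1.2
Signs: − − + + + + − − +
Runs: −×2, +×4, −×2, +×1 → 4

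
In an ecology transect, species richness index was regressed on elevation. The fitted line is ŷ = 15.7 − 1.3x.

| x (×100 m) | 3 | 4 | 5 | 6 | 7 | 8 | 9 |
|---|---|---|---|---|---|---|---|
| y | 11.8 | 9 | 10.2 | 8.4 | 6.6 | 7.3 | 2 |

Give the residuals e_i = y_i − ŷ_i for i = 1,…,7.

0, -1.5, 1, 0.5, 0, 2, -2

x=3: ŷ = 15.7 − 1.3·3 = 11.8; e = 11.8 − 11.8 = 0
x=4: ŷ = 15.7 − 1.3·4 = 10.5; e = 9 − 10.5 = -1.5
x=5: ŷ = 15.7 − 1.3·5 = 9.2; e = 10.2 − 9.2 = 1
x=6: ŷ = 15.7 − 1.3·6 = 7.9; e = 8.4 − 7.9 = 0.5
x=7: ŷ = 15.7 − 1.3·7 = 6.6; e = 6.6 − 6.6 = 0
x=8: ŷ = 15.7 − 1.3·8 = 5.3; e = 7.3 − 5.3 = 2
x=9: ŷ = 15.7 − 1.3·9 = 4; e = 2 − 4 = -2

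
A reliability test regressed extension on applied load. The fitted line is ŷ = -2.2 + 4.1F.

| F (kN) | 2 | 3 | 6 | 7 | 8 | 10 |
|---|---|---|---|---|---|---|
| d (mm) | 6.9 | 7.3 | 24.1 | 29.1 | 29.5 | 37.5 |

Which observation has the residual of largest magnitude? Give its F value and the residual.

F = 3, r = -2.8

F=2: ŷ = -2.2 + 4.1·2 = 6; r = 6.9 − 6 = 0.9
F=3: ŷ = -2.2 + 4.1·3 = 10.1; r = 7.3 − 10.1 = -2.8
F=6: ŷ = -2.2 + 4.1·6 = 22.4; r = 24.1 − 22.4 = 1.7
F=7: ŷ = -2.2 + 4.1·7 = 26.5; r = 29.1 − 26.5 = 2.6
F=8: ŷ = -2.2 + 4.1·8 = 30.6; r = 29.5 − 30.6 = -1.1
F=10: ŷ = -2.2 + 4.1·10 = 38.8; r = 37.5 − 38.8 = -1.3
Largest |r| is 2.8 at F = 3, residual -2.8.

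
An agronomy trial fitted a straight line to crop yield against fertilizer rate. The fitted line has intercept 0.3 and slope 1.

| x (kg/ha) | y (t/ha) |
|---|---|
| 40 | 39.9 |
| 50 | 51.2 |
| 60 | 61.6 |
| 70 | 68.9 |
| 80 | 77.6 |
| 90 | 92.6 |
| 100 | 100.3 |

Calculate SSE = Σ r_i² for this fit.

x=40: ŷ = 0.3 + 40 = 40.3; r = 39.9 − 40.3 = -0.4
x=50: ŷ = 0.3 + 50 = 50.3; r = 51.2 − 50.3 = 0.9
x=60: ŷ = 0.3 + 60 = 60.3; r = 61.6 − 60.3 = 1.3
x=70: ŷ = 0.3 + 70 = 70.3; r = 68.9 − 70.3 = -1.4
x=80: ŷ = 0.3 + 80 = 80.3; r = 77.6 − 80.3 = -2.7
x=90: ŷ = 0.3 + 90 = 90.3; r = 92.6 − 90.3 = 2.3
x=100: ŷ = 0.3 + 100 = 100.3; r = 100.3 − 100.3 = 0
SSE = 0.16 + 0.81 + 1.69 + 1.96 + 7.29 + 5.29 + 0 = 17.2

SSE = 17.2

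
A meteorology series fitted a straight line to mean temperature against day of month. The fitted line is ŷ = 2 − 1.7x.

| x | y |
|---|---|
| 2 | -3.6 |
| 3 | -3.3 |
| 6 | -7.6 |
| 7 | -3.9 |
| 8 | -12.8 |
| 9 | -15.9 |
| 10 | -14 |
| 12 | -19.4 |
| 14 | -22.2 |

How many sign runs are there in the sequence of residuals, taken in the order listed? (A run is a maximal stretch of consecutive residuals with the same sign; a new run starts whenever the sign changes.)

x=2: ŷ = 2 − 1.7·2 = -1.4; e = -3.6 − (-1.4) = -2.2
x=3: ŷ = 2 − 1.7·3 = -3.1; e = -3.3 − (-3.1) = -0.2
x=6: ŷ = 2 − 1.7·6 = -8.2; e = -7.6 − (-8.2) = 0.6
x=7: ŷ = 2 − 1.7·7 = -9.9; e = -3.9 − (-9.9) = 6
x=8: ŷ = 2 − 1.7·8 = -11.6; e = -12.8 − (-11.6) = -1.2
x=9: ŷ = 2 − 1.7·9 = -13.3; e = -15.9 − (-13.3) = -2.6
x=10: ŷ = 2 − 1.7·10 = -15; e = -14 − (-15) = 1
x=12: ŷ = 2 − 1.7·12 = -18.4; e = -19.4 − (-18.4) = -1
x=14: ŷ = 2 − 1.7·14 = -21.8; e = -22.2 − (-21.8) = -0.4
Signs: − − + + − − + − −
Runs: −×2, +×2, −×2, +×1, −×2 → 5

5 runs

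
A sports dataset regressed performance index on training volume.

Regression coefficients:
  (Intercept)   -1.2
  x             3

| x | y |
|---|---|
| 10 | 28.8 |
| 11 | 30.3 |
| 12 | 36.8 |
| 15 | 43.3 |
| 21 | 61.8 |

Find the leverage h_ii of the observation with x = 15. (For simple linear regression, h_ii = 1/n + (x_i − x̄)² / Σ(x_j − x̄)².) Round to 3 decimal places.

h = 0.218

x̄ = (10 + 11 + 12 + 15 + 21)/5 = 13.8
Σ(x − x̄)² = 14.44 + 7.84 + 3.24 + 1.44 + 51.84 = 78.8
h = 1/5 + (1.2)²/78.8 = 0.2 + 0.0182741 = 0.218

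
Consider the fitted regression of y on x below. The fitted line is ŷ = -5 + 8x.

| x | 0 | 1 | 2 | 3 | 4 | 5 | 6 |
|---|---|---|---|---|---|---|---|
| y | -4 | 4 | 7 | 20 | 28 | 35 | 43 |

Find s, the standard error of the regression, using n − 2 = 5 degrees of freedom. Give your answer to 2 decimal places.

s = 2.00

x=0: ŷ = -5 + 8·0 = -5; r = -4 − (-5) = 1
x=1: ŷ = -5 + 8·1 = 3; r = 4 − 3 = 1
x=2: ŷ = -5 + 8·2 = 11; r = 7 − 11 = -4
x=3: ŷ = -5 + 8·3 = 19; r = 20 − 19 = 1
x=4: ŷ = -5 + 8·4 = 27; r = 28 − 27 = 1
x=5: ŷ = -5 + 8·5 = 35; r = 35 − 35 = 0
x=6: ŷ = -5 + 8·6 = 43; r = 43 − 43 = 0
SSE = 1 + 1 + 16 + 1 + 1 + 0 + 0 = 20
s = √(20/5) = √4 ≈ 2.00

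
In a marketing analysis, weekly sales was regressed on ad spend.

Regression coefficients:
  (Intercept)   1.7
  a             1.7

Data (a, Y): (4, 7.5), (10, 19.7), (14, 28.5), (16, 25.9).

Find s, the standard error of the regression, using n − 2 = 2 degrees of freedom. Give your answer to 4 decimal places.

a=4: ŷ = 1.7 + 1.7·4 = 8.5; r = 7.5 − 8.5 = -1
a=10: ŷ = 1.7 + 1.7·10 = 18.7; r = 19.7 − 18.7 = 1
a=14: ŷ = 1.7 + 1.7·14 = 25.5; r = 28.5 − 25.5 = 3
a=16: ŷ = 1.7 + 1.7·16 = 28.9; r = 25.9 − 28.9 = -3
SSE = 1 + 1 + 9 + 9 = 20
s = √(20/2) = √10 ≈ 3.1623

s = 3.1623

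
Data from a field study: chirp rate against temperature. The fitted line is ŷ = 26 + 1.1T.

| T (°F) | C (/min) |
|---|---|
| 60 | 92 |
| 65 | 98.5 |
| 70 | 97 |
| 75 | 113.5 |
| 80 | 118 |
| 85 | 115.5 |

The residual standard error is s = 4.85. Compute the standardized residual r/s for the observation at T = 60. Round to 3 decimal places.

ŷ = 26 + 1.1·60 = 92
r = 92 − 92 = 0
r/s = 0 / 4.85 = 0.000

0.000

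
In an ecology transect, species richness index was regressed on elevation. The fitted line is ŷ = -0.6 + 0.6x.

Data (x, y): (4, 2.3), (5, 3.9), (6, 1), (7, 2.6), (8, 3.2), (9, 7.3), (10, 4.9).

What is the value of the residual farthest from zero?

r = 2.5

x=4: ŷ = -0.6 + 0.6·4 = 1.8; r = 2.3 − 1.8 = 0.5
x=5: ŷ = -0.6 + 0.6·5 = 2.4; r = 3.9 − 2.4 = 1.5
x=6: ŷ = -0.6 + 0.6·6 = 3; r = 1 − 3 = -2
x=7: ŷ = -0.6 + 0.6·7 = 3.6; r = 2.6 − 3.6 = -1
x=8: ŷ = -0.6 + 0.6·8 = 4.2; r = 3.2 − 4.2 = -1
x=9: ŷ = -0.6 + 0.6·9 = 4.8; r = 7.3 − 4.8 = 2.5
x=10: ŷ = -0.6 + 0.6·10 = 5.4; r = 4.9 − 5.4 = -0.5
Largest |r| is 2.5 at x = 9, residual 2.5.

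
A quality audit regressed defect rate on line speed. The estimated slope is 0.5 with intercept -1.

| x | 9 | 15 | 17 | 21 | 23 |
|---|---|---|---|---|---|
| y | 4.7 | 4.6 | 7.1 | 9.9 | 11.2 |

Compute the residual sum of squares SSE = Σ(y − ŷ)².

SSE = 5.86

x=9: ŷ = -1 + 0.5·9 = 3.5; r = 4.7 − 3.5 = 1.2
x=15: ŷ = -1 + 0.5·15 = 6.5; r = 4.6 − 6.5 = -1.9
x=17: ŷ = -1 + 0.5·17 = 7.5; r = 7.1 − 7.5 = -0.4
x=21: ŷ = -1 + 0.5·21 = 9.5; r = 9.9 − 9.5 = 0.4
x=23: ŷ = -1 + 0.5·23 = 10.5; r = 11.2 − 10.5 = 0.7
SSE = 1.44 + 3.61 + 0.16 + 0.16 + 0.49 = 5.86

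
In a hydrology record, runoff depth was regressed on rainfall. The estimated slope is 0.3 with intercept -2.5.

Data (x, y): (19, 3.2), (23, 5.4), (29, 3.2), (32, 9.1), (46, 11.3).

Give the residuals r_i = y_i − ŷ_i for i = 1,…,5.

0, 1, -3, 2, 0

x=19: ŷ = -2.5 + 0.3·19 = 3.2; r = 3.2 − 3.2 = 0
x=23: ŷ = -2.5 + 0.3·23 = 4.4; r = 5.4 − 4.4 = 1
x=29: ŷ = -2.5 + 0.3·29 = 6.2; r = 3.2 − 6.2 = -3
x=32: ŷ = -2.5 + 0.3·32 = 7.1; r = 9.1 − 7.1 = 2
x=46: ŷ = -2.5 + 0.3·46 = 11.3; r = 11.3 − 11.3 = 0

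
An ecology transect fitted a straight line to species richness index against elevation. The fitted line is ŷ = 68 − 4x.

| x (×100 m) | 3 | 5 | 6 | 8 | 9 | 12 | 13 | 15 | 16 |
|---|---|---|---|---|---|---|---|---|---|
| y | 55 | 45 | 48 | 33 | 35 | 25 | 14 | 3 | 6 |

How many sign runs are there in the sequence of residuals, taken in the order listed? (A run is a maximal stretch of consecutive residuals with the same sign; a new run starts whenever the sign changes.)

x=3: ŷ = 68 − 4·3 = 56; r = 55 − 56 = -1
x=5: ŷ = 68 − 4·5 = 48; r = 45 − 48 = -3
x=6: ŷ = 68 − 4·6 = 44; r = 48 − 44 = 4
x=8: ŷ = 68 − 4·8 = 36; r = 33 − 36 = -3
x=9: ŷ = 68 − 4·9 = 32; r = 35 − 32 = 3
x=12: ŷ = 68 − 4·12 = 20; r = 25 − 20 = 5
x=13: ŷ = 68 − 4·13 = 16; r = 14 − 16 = -2
x=15: ŷ = 68 − 4·15 = 8; r = 3 − 8 = -5
x=16: ŷ = 68 − 4·16 = 4; r = 6 − 4 = 2
Signs: − − + − + + − − +
Runs: −×2, +×1, −×1, +×2, −×2, +×1 → 6

6 runs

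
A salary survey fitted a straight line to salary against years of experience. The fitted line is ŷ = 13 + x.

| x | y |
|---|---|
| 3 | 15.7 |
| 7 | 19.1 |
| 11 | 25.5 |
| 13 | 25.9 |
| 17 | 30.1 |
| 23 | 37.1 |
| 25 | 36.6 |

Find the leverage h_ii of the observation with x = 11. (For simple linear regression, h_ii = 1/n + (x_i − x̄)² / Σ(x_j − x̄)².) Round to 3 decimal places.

h = 0.168

x̄ = (3 + 7 + 11 + 13 + 17 + 23 + 25)/7 = 14.1429
Σ(x − x̄)² = 124.163 + 51.0204 + 9.87755 + 1.30612 + 8.16327 + 78.449 + 117.878 = 390.857
h = 1/7 + (-3.14286)²/390.857 = 0.142857 + 0.0252715 = 0.168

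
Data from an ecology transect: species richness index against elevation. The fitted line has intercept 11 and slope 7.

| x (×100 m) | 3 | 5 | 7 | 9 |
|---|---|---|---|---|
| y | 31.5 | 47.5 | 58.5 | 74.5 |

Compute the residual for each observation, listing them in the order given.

-0.5, 1.5, -1.5, 0.5

x=3: ŷ = 11 + 7·3 = 32; r = 31.5 − 32 = -0.5
x=5: ŷ = 11 + 7·5 = 46; r = 47.5 − 46 = 1.5
x=7: ŷ = 11 + 7·7 = 60; r = 58.5 − 60 = -1.5
x=9: ŷ = 11 + 7·9 = 74; r = 74.5 − 74 = 0.5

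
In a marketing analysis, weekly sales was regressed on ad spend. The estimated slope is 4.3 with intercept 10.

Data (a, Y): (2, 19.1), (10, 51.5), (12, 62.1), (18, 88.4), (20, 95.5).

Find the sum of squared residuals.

a=2: Ŷ = 10 + 4.3·2 = 18.6; e = 19.1 − 18.6 = 0.5
a=10: Ŷ = 10 + 4.3·10 = 53; e = 51.5 − 53 = -1.5
a=12: Ŷ = 10 + 4.3·12 = 61.6; e = 62.1 − 61.6 = 0.5
a=18: Ŷ = 10 + 4.3·18 = 87.4; e = 88.4 − 87.4 = 1
a=20: Ŷ = 10 + 4.3·20 = 96; e = 95.5 − 96 = -0.5
SSE = 0.25 + 2.25 + 0.25 + 1 + 0.25 = 4

SSE = 4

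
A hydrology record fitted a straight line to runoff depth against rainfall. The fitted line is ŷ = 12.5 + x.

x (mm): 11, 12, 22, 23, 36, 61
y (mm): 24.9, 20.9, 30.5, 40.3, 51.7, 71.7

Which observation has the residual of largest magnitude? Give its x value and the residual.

x = 23, r = 4.8

x=11: ŷ = 12.5 + 11 = 23.5; r = 24.9 − 23.5 = 1.4
x=12: ŷ = 12.5 + 12 = 24.5; r = 20.9 − 24.5 = -3.6
x=22: ŷ = 12.5 + 22 = 34.5; r = 30.5 − 34.5 = -4
x=23: ŷ = 12.5 + 23 = 35.5; r = 40.3 − 35.5 = 4.8
x=36: ŷ = 12.5 + 36 = 48.5; r = 51.7 − 48.5 = 3.2
x=61: ŷ = 12.5 + 61 = 73.5; r = 71.7 − 73.5 = -1.8
Largest |r| is 4.8 at x = 23, residual 4.8.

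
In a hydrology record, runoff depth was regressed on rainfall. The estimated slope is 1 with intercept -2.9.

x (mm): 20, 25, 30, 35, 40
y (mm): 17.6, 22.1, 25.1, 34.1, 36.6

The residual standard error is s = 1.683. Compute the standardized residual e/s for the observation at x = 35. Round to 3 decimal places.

1.188

ŷ = -2.9 + 35 = 32.1
e = 34.1 − 32.1 = 2
e/s = 2 / 1.683 = 1.188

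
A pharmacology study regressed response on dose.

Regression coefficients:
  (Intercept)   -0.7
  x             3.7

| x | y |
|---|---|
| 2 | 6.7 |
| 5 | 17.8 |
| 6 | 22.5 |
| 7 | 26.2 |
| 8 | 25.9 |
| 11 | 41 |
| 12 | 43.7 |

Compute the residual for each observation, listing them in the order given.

0, 0, 1, 1, -3, 1, 0

x=2: ŷ = -0.7 + 3.7·2 = 6.7; e = 6.7 − 6.7 = 0
x=5: ŷ = -0.7 + 3.7·5 = 17.8; e = 17.8 − 17.8 = 0
x=6: ŷ = -0.7 + 3.7·6 = 21.5; e = 22.5 − 21.5 = 1
x=7: ŷ = -0.7 + 3.7·7 = 25.2; e = 26.2 − 25.2 = 1
x=8: ŷ = -0.7 + 3.7·8 = 28.9; e = 25.9 − 28.9 = -3
x=11: ŷ = -0.7 + 3.7·11 = 40; e = 41 − 40 = 1
x=12: ŷ = -0.7 + 3.7·12 = 43.7; e = 43.7 − 43.7 = 0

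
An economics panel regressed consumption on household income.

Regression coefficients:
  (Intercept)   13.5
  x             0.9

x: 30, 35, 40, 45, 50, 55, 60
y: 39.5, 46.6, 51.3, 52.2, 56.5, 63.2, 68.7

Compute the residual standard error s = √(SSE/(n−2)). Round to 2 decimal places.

s = 1.76

x=30: ŷ = 13.5 + 0.9·30 = 40.5; r = 39.5 − 40.5 = -1
x=35: ŷ = 13.5 + 0.9·35 = 45; r = 46.6 − 45 = 1.6
x=40: ŷ = 13.5 + 0.9·40 = 49.5; r = 51.3 − 49.5 = 1.8
x=45: ŷ = 13.5 + 0.9·45 = 54; r = 52.2 − 54 = -1.8
x=50: ŷ = 13.5 + 0.9·50 = 58.5; r = 56.5 − 58.5 = -2
x=55: ŷ = 13.5 + 0.9·55 = 63; r = 63.2 − 63 = 0.2
x=60: ŷ = 13.5 + 0.9·60 = 67.5; r = 68.7 − 67.5 = 1.2
SSE = 1 + 2.56 + 3.24 + 3.24 + 4 + 0.04 + 1.44 = 15.52
s = √(15.52/5) = √3.104 ≈ 1.76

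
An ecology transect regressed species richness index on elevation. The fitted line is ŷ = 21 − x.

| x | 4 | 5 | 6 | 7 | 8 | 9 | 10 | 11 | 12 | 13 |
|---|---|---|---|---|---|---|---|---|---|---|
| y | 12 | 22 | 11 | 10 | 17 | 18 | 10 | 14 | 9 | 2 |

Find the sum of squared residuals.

SSE = 198

x=4: ŷ = 21 − 4 = 17; r = 12 − 17 = -5
x=5: ŷ = 21 − 5 = 16; r = 22 − 16 = 6
x=6: ŷ = 21 − 6 = 15; r = 11 − 15 = -4
x=7: ŷ = 21 − 7 = 14; r = 10 − 14 = -4
x=8: ŷ = 21 − 8 = 13; r = 17 − 13 = 4
x=9: ŷ = 21 − 9 = 12; r = 18 − 12 = 6
x=10: ŷ = 21 − 10 = 11; r = 10 − 11 = -1
x=11: ŷ = 21 − 11 = 10; r = 14 − 10 = 4
x=12: ŷ = 21 − 12 = 9; r = 9 − 9 = 0
x=13: ŷ = 21 − 13 = 8; r = 2 − 8 = -6
SSE = 25 + 36 + 16 + 16 + 16 + 36 + 1 + 16 + 0 + 36 = 198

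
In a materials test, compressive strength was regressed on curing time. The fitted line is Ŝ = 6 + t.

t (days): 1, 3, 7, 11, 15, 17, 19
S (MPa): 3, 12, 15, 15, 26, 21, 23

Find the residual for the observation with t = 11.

Ŝ = 6 + 11 = 17
r = 15 − 17 = -2

r = -2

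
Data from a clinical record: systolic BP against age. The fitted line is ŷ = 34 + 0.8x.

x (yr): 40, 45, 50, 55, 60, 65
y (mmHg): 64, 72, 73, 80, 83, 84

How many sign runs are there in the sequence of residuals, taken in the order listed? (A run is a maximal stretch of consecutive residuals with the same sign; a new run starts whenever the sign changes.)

x=40: ŷ = 34 + 0.8·40 = 66; r = 64 − 66 = -2
x=45: ŷ = 34 + 0.8·45 = 70; r = 72 − 70 = 2
x=50: ŷ = 34 + 0.8·50 = 74; r = 73 − 74 = -1
x=55: ŷ = 34 + 0.8·55 = 78; r = 80 − 78 = 2
x=60: ŷ = 34 + 0.8·60 = 82; r = 83 − 82 = 1
x=65: ŷ = 34 + 0.8·65 = 86; r = 84 − 86 = -2
Signs: − + − + + −
Runs: −×1, +×1, −×1, +×2, −×1 → 5

5 runs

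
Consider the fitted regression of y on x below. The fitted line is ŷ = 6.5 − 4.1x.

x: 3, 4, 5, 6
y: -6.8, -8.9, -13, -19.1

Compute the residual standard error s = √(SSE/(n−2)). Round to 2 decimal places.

s = 1.41

x=3: ŷ = 6.5 − 4.1·3 = -5.8; e = -6.8 − (-5.8) = -1
x=4: ŷ = 6.5 − 4.1·4 = -9.9; e = -8.9 − (-9.9) = 1
x=5: ŷ = 6.5 − 4.1·5 = -14; e = -13 − (-14) = 1
x=6: ŷ = 6.5 − 4.1·6 = -18.1; e = -19.1 − (-18.1) = -1
SSE = 1 + 1 + 1 + 1 = 4
s = √(4/2) = √2 ≈ 1.41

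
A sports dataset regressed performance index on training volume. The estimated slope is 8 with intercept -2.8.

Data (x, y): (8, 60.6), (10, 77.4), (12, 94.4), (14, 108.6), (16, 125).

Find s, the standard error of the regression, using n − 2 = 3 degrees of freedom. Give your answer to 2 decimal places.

s = 0.86

x=8: ŷ = -2.8 + 8·8 = 61.2; r = 60.6 − 61.2 = -0.6
x=10: ŷ = -2.8 + 8·10 = 77.2; r = 77.4 − 77.2 = 0.2
x=12: ŷ = -2.8 + 8·12 = 93.2; r = 94.4 − 93.2 = 1.2
x=14: ŷ = -2.8 + 8·14 = 109.2; r = 108.6 − 109.2 = -0.6
x=16: ŷ = -2.8 + 8·16 = 125.2; r = 125 − 125.2 = -0.2
SSE = 0.36 + 0.04 + 1.44 + 0.36 + 0.04 = 2.24
s = √(2.24/3) = √0.746667 ≈ 0.86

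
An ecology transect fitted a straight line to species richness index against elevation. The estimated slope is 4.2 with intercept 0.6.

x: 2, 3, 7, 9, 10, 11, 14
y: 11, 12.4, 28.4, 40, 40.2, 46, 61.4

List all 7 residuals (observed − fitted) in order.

x=2: ŷ = 0.6 + 4.2·2 = 9; r = 11 − 9 = 2
x=3: ŷ = 0.6 + 4.2·3 = 13.2; r = 12.4 − 13.2 = -0.8
x=7: ŷ = 0.6 + 4.2·7 = 30; r = 28.4 − 30 = -1.6
x=9: ŷ = 0.6 + 4.2·9 = 38.4; r = 40 − 38.4 = 1.6
x=10: ŷ = 0.6 + 4.2·10 = 42.6; r = 40.2 − 42.6 = -2.4
x=11: ŷ = 0.6 + 4.2·11 = 46.8; r = 46 − 46.8 = -0.8
x=14: ŷ = 0.6 + 4.2·14 = 59.4; r = 61.4 − 59.4 = 2

2, -0.8, -1.6, 1.6, -2.4, -0.8, 2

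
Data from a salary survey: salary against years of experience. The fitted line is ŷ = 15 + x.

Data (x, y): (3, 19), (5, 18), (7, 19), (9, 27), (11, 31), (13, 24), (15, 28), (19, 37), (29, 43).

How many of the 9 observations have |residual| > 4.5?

x=3: ŷ = 15 + 3 = 18; r = 19 − 18 = 1
x=5: ŷ = 15 + 5 = 20; r = 18 − 20 = -2
x=7: ŷ = 15 + 7 = 22; r = 19 − 22 = -3
x=9: ŷ = 15 + 9 = 24; r = 27 − 24 = 3
x=11: ŷ = 15 + 11 = 26; r = 31 − 26 = 5
x=13: ŷ = 15 + 13 = 28; r = 24 − 28 = -4
x=15: ŷ = 15 + 15 = 30; r = 28 − 30 = -2
x=19: ŷ = 15 + 19 = 34; r = 37 − 34 = 3
x=29: ŷ = 15 + 29 = 44; r = 43 − 44 = -1
|r| > 4.5: x=11 (|r|=5) → 1

1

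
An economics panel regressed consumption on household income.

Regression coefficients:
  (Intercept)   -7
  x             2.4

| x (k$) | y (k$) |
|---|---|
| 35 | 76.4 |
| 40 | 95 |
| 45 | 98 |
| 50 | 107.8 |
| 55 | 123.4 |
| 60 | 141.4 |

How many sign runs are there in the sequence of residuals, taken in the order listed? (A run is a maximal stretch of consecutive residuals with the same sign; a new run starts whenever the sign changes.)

x=35: ŷ = -7 + 2.4·35 = 77; e = 76.4 − 77 = -0.6
x=40: ŷ = -7 + 2.4·40 = 89; e = 95 − 89 = 6
x=45: ŷ = -7 + 2.4·45 = 101; e = 98 − 101 = -3
x=50: ŷ = -7 + 2.4·50 = 113; e = 107.8 − 113 = -5.2
x=55: ŷ = -7 + 2.4·55 = 125; e = 123.4 − 125 = -1.6
x=60: ŷ = -7 + 2.4·60 = 137; e = 141.4 − 137 = 4.4
Signs: − + − − − +
Runs: −×1, +×1, −×3, +×1 → 4

4 runs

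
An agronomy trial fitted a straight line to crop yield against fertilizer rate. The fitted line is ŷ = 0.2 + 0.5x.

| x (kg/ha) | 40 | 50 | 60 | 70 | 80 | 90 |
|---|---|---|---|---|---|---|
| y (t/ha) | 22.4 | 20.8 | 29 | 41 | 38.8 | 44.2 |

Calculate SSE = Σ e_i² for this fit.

SSE = 62.24

x=40: ŷ = 0.2 + 0.5·40 = 20.2; e = 22.4 − 20.2 = 2.2
x=50: ŷ = 0.2 + 0.5·50 = 25.2; e = 20.8 − 25.2 = -4.4
x=60: ŷ = 0.2 + 0.5·60 = 30.2; e = 29 − 30.2 = -1.2
x=70: ŷ = 0.2 + 0.5·70 = 35.2; e = 41 − 35.2 = 5.8
x=80: ŷ = 0.2 + 0.5·80 = 40.2; e = 38.8 − 40.2 = -1.4
x=90: ŷ = 0.2 + 0.5·90 = 45.2; e = 44.2 − 45.2 = -1
SSE = 4.84 + 19.36 + 1.44 + 33.64 + 1.96 + 1 = 62.24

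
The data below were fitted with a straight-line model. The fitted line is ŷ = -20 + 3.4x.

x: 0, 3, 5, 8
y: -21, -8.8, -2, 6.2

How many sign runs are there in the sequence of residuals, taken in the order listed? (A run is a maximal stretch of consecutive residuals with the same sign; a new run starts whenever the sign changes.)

3 runs

x=0: ŷ = -20 + 3.4·0 = -20; e = -21 − (-20) = -1
x=3: ŷ = -20 + 3.4·3 = -9.8; e = -8.8 − (-9.8) = 1
x=5: ŷ = -20 + 3.4·5 = -3; e = -2 − (-3) = 1
x=8: ŷ = -20 + 3.4·8 = 7.2; e = 6.2 − 7.2 = -1
Signs: − + + −
Runs: −×1, +×2, −×1 → 3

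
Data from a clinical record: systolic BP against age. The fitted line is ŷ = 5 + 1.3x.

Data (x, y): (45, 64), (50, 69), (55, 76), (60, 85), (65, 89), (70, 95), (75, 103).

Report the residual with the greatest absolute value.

x=45: ŷ = 5 + 1.3·45 = 63.5; r = 64 − 63.5 = 0.5
x=50: ŷ = 5 + 1.3·50 = 70; r = 69 − 70 = -1
x=55: ŷ = 5 + 1.3·55 = 76.5; r = 76 − 76.5 = -0.5
x=60: ŷ = 5 + 1.3·60 = 83; r = 85 − 83 = 2
x=65: ŷ = 5 + 1.3·65 = 89.5; r = 89 − 89.5 = -0.5
x=70: ŷ = 5 + 1.3·70 = 96; r = 95 − 96 = -1
x=75: ŷ = 5 + 1.3·75 = 102.5; r = 103 − 102.5 = 0.5
Largest |r| is 2 at x = 60, residual 2.

r = 2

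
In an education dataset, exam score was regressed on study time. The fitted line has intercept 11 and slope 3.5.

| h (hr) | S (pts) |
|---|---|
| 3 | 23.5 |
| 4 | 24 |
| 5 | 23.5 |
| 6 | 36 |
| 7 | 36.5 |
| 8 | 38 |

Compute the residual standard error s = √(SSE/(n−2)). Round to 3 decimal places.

s = 3.464

h=3: ŷ = 11 + 3.5·3 = 21.5; r = 23.5 − 21.5 = 2
h=4: ŷ = 11 + 3.5·4 = 25; r = 24 − 25 = -1
h=5: ŷ = 11 + 3.5·5 = 28.5; r = 23.5 − 28.5 = -5
h=6: ŷ = 11 + 3.5·6 = 32; r = 36 − 32 = 4
h=7: ŷ = 11 + 3.5·7 = 35.5; r = 36.5 − 35.5 = 1
h=8: ŷ = 11 + 3.5·8 = 39; r = 38 − 39 = -1
SSE = 4 + 1 + 25 + 16 + 1 + 1 = 48
s = √(48/4) = √12 ≈ 3.464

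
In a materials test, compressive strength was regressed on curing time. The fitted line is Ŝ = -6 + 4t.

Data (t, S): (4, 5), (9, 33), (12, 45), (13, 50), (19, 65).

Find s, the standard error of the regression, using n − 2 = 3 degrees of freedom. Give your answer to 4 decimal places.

s = 5.2915

t=4: Ŝ = -6 + 4·4 = 10; r = 5 − 10 = -5
t=9: Ŝ = -6 + 4·9 = 30; r = 33 − 30 = 3
t=12: Ŝ = -6 + 4·12 = 42; r = 45 − 42 = 3
t=13: Ŝ = -6 + 4·13 = 46; r = 50 − 46 = 4
t=19: Ŝ = -6 + 4·19 = 70; r = 65 − 70 = -5
SSE = 25 + 9 + 9 + 16 + 25 = 84
s = √(84/3) = √28 ≈ 5.2915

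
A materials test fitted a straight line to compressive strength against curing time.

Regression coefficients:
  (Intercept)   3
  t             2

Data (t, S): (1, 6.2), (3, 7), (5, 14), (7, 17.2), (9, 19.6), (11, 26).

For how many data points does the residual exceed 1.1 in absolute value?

t=1: ŷ = 3 + 2·1 = 5; r = 6.2 − 5 = 1.2
t=3: ŷ = 3 + 2·3 = 9; r = 7 − 9 = -2
t=5: ŷ = 3 + 2·5 = 13; r = 14 − 13 = 1
t=7: ŷ = 3 + 2·7 = 17; r = 17.2 − 17 = 0.2
t=9: ŷ = 3 + 2·9 = 21; r = 19.6 − 21 = -1.4
t=11: ŷ = 3 + 2·11 = 25; r = 26 − 25 = 1
|r| > 1.1: t=1 (|r|=1.2), t=3 (|r|=2), t=9 (|r|=1.4) → 3

3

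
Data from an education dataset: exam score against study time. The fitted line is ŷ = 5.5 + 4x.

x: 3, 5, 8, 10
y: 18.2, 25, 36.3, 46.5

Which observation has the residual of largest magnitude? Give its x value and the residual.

x=3: ŷ = 5.5 + 4·3 = 17.5; e = 18.2 − 17.5 = 0.7
x=5: ŷ = 5.5 + 4·5 = 25.5; e = 25 − 25.5 = -0.5
x=8: ŷ = 5.5 + 4·8 = 37.5; e = 36.3 − 37.5 = -1.2
x=10: ŷ = 5.5 + 4·10 = 45.5; e = 46.5 − 45.5 = 1
Largest |e| is 1.2 at x = 8, residual -1.2.

x = 8, e = -1.2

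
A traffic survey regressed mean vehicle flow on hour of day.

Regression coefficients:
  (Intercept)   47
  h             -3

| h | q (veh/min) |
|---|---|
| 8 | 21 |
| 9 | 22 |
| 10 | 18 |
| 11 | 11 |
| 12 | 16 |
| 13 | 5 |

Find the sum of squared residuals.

h=8: ŷ = 47 − 3·8 = 23; r = 21 − 23 = -2
h=9: ŷ = 47 − 3·9 = 20; r = 22 − 20 = 2
h=10: ŷ = 47 − 3·10 = 17; r = 18 − 17 = 1
h=11: ŷ = 47 − 3·11 = 14; r = 11 − 14 = -3
h=12: ŷ = 47 − 3·12 = 11; r = 16 − 11 = 5
h=13: ŷ = 47 − 3·13 = 8; r = 5 − 8 = -3
SSE = 4 + 4 + 1 + 9 + 25 + 9 = 52

SSE = 52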